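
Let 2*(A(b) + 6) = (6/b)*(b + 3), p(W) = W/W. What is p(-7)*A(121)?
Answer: -354/121 ≈ -2.9256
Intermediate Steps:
p(W) = 1
A(b) = -6 + 3*(3 + b)/b (A(b) = -6 + ((6/b)*(b + 3))/2 = -6 + ((6/b)*(3 + b))/2 = -6 + (6*(3 + b)/b)/2 = -6 + 3*(3 + b)/b)
p(-7)*A(121) = 1*(-3 + 9/121) = 1*(-354/121) = -354/121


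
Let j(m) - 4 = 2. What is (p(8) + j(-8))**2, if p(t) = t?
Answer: 196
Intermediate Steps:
j(m) = 6 (j(m) = 4 + 2 = 6)
(p(8) + j(-8))**2 = (8 + 6)**2 = 14**2 = 196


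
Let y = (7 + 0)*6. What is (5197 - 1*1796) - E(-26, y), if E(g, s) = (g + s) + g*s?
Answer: 4477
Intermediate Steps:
y = 42 (y = 7*6 = 42)
E(g, s) = g + s + g*s
(5197 - 1*1796) - E(-26, y) = (5197 - 1*1796) - (-26 + 42 - 26*42) = (5197 - 1796) - (-26 + 42 - 1092) = 3401 - 1*(-1076) = 3401 + 1076 = 4477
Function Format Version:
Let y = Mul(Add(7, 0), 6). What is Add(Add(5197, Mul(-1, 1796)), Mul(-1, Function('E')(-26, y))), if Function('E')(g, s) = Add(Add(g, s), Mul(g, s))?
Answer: 4477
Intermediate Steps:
y = 42 (y = Mul(7, 6) = 42)
Function('E')(g, s) = Add(g, s, Mul(g, s))
Add(Add(5197, Mul(-1, 1796)), Mul(-1, Function('E')(-26, y))) = Add(Add(5197, Mul(-1, 1796)), Mul(-1, Add(-26, 42, Mul(-26, 42)))) = Add(Add(5197, -1796), Mul(-1, Add(-26, 42, -1092))) = Add(3401, Mul(-1, -1076)) = Add(3401, 1076) = 4477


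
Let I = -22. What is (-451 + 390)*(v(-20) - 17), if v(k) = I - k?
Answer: 1159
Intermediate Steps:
v(k) = -22 - k
(-451 + 390)*(v(-20) - 17) = (-451 + 390)*((-22 - 1*(-20)) - 17) = -61*((-22 + 20) - 17) = -61*(-2 - 17) = -61*(-19) = 1159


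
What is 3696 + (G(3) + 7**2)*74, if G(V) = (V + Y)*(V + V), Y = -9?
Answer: 4658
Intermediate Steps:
G(V) = 2*V*(-9 + V) (G(V) = (V - 9)*(V + V) = (-9 + V)*(2*V) = 2*V*(-9 + V))
3696 + (G(3) + 7**2)*74 = 3696 + (2*3*(-9 + 3) + 7**2)*74 = 3696 + (2*3*(-6) + 49)*74 = 3696 + (-36 + 49)*74 = 3696 + 13*74 = 3696 + 962 = 4658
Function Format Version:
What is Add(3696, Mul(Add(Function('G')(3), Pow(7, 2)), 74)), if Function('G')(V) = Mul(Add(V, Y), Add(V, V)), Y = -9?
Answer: 4658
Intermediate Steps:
Function('G')(V) = Mul(2, V, Add(-9, V)) (Function('G')(V) = Mul(Add(V, -9), Add(V, V)) = Mul(Add(-9, V), Mul(2, V)) = Mul(2, V, Add(-9, V)))
Add(3696, Mul(Add(Function('G')(3), Pow(7, 2)), 74)) = Add(3696, Mul(Add(Mul(2, 3, Add(-9, 3)), Pow(7, 2)), 74)) = Add(3696, Mul(Add(Mul(2, 3, -6), 49), 74)) = Add(3696, Mul(Add(-36, 49), 74)) = Add(3696, Mul(13, 74)) = Add(3696, 962) = 4658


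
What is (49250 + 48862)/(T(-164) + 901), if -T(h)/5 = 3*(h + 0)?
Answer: 98112/3361 ≈ 29.191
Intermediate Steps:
T(h) = -15*h (T(h) = -15*(h + 0) = -15*h)
(49250 + 48862)/(T(-164) + 901) = (49250 + 48862)/(-15*(-164) + 901) = 98112/(2460 + 901) = 98112/3361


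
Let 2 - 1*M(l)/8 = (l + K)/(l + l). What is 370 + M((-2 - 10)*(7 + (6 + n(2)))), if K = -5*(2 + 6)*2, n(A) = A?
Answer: 3422/9 ≈ 380.22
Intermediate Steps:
K = -80 (K = -5*8*2 = -40*2 = -80)
M(l) = 16 - 4*(-80 + l)/l (M(l) = 16 - 8*(l - 80)/(l + l) = 16 - 8*(-80 + l)/(2*l) = 16 - 8*(-80 + l)*1/(2*l) = 16 - 4*(-80 + l)/l)
370 + M((-2 - 10)*(7 + (6 + n(2)))) = 370 + (12 + 320/(((-2 - 10)*(7 + (6 + 2))))) = 370 + (12 + 320/((-12*(7 + 8)))) = 370 + (12 + 320/((-12*15))) = 370 + (12 + 320/(-180)) = 370 + (12 + 320*(-1/180)) = 370 + (12 - 16/9) = 370 + 92/9 = 3422/9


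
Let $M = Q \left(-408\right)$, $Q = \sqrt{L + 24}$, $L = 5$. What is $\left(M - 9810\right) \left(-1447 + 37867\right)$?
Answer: $-357280200 - 14859360 \sqrt{29} \approx -4.373 \cdot 10^{8}$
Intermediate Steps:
$Q = \sqrt{29}$ ($Q = \sqrt{5 + 24} = \sqrt{29} \approx 5.3852$)
$M = - 408 \sqrt{29}$ ($M = \sqrt{29} \left(-408\right) = - 408 \sqrt{29} \approx -2197.1$)
$\left(M - 9810\right) \left(-1447 + 37867\right) = \left(- 408 \sqrt{29} - 9810\right) \left(-1447 + 37867\right) = \left(-9810 - 408 \sqrt{29}\right) 36420 = -357280200 - 14859360 \sqrt{29}$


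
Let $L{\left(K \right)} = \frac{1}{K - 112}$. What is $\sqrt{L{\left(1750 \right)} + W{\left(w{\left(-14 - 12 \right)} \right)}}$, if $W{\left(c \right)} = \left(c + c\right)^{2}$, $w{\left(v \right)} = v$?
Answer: $\frac{\sqrt{806105846}}{546} \approx 52.0$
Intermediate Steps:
$L{\left(K \right)} = \frac{1}{-112 + K}$
$W{\left(c \right)} = 4 c^{2}$ ($W{\left(c \right)} = \left(2 c\right)^{2} = 4 c^{2}$)
$\sqrt{L{\left(1750 \right)} + W{\left(w{\left(-14 - 12 \right)} \right)}} = \sqrt{\frac{1}{-112 + 1750} + 4 \left(-14 - 12\right)^{2}} = \sqrt{\frac{1}{1638} + 4 \left(-14 - 12\right)^{2}} = \sqrt{\frac{1}{1638} + 4 \left(-26\right)^{2}} = \sqrt{\frac{1}{1638} + 4 \cdot 676} = \sqrt{\frac{1}{1638} + 2704} = \sqrt{\frac{4429153}{1638}} = \frac{\sqrt{806105846}}{546}$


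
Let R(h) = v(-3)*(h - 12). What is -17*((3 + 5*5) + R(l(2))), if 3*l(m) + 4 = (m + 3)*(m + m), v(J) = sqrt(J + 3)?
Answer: -476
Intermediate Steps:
v(J) = sqrt(3 + J)
l(m) = -4/3 + 2*m*(3 + m)/3 (l(m) = -4/3 + ((m + 3)*(m + m))/3 = -4/3 + ((3 + m)*(2*m))/3 = -4/3 + (2*m*(3 + m))/3 = -4/3 + 2*m*(3 + m)/3)
R(h) = 0 (R(h) = sqrt(3 - 3)*(h - 12) = sqrt(0)*(-12 + h) = 0*(-12 + h) = 0)
-17*((3 + 5*5) + R(l(2))) = -17*((3 + 5*5) + 0) = -17*((3 + 25) + 0) = -17*(28 + 0) = -17*28 = -476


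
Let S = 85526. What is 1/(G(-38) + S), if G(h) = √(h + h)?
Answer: 42763/3657348376 - I*√19/3657348376 ≈ 1.1692e-5 - 1.1918e-9*I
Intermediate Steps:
G(h) = √2*√h (G(h) = √(2*h) = √2*√h)
1/(G(-38) + S) = 1/(√2*√(-38) + 85526) = 1/(√2*(I*√38) + 85526) = 1/(2*I*√19 + 85526) = 1/(85526 + 2*I*√19)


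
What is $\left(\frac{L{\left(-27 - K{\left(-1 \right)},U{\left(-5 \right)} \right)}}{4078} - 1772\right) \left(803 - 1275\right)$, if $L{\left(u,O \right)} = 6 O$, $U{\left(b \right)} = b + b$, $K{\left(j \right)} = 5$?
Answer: $\frac{1705401136}{2039} \approx 8.3639 \cdot 10^{5}$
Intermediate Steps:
$U{\left(b \right)} = 2 b$
$\left(\frac{L{\left(-27 - K{\left(-1 \right)},U{\left(-5 \right)} \right)}}{4078} - 1772\right) \left(803 - 1275\right) = \left(\frac{6 \cdot 2 \left(-5\right)}{4078} - 1772\right) \left(803 - 1275\right) = \left(6 \left(-10\right) \frac{1}{4078} - 1772\right) \left(-472\right) = \left(\left(-60\right) \frac{1}{4078} - 1772\right) \left(-472\right) = \left(- \frac{30}{2039} - 1772\right) \left(-472\right) = \left(- \frac{3613138}{2039}\right) \left(-472\right) = \frac{1705401136}{2039}$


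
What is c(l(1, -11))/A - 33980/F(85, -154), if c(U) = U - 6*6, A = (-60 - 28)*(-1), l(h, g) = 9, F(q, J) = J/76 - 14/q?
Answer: 9658284121/622776 ≈ 15508.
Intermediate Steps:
F(q, J) = -14/q + J/76 (F(q, J) = J*(1/76) - 14/q = J/76 - 14/q = -14/q + J/76)
A = 88 (A = -88*(-1) = 88)
c(U) = -36 + U (c(U) = U - 36 = -36 + U)
c(l(1, -11))/A - 33980/F(85, -154) = (-36 + 9)/88 - 33980/(-14/85 + (1/76)*(-154)) = -27*1/88 - 33980/(-14*1/85 - 77/38) = -27/88 - 33980/(-14/85 - 77/38) = -27/88 - 33980/(-7077/3230) = -27/88 - 33980*(-3230/7077) = -27/88 + 109755400/7077 = 9658284121/622776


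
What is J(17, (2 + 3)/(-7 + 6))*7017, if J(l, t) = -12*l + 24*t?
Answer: -2273508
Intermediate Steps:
J(17, (2 + 3)/(-7 + 6))*7017 = (-12*17 + 24*((2 + 3)/(-7 + 6)))*7017 = (-204 + 24*(5/(-1)))*7017 = (-204 + 24*(5*(-1)))*7017 = (-204 + 24*(-5))*7017 = (-204 - 120)*7017 = -324*7017 = -2273508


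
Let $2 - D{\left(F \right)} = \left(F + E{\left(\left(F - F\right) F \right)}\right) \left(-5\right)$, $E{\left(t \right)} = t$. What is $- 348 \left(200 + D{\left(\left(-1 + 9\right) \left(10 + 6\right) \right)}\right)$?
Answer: $-293016$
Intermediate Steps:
$D{\left(F \right)} = 2 + 5 F$ ($D{\left(F \right)} = 2 - \left(F + \left(F - F\right) F\right) \left(-5\right) = 2 - \left(F + 0 F\right) \left(-5\right) = 2 - \left(F + 0\right) \left(-5\right) = 2 - F \left(-5\right) = 2 - - 5 F = 2 + 5 F$)
$- 348 \left(200 + D{\left(\left(-1 + 9\right) \left(10 + 6\right) \right)}\right) = - 348 \left(200 + \left(2 + 5 \left(-1 + 9\right) \left(10 + 6\right)\right)\right) = - 348 \left(200 + \left(2 + 5 \cdot 8 \cdot 16\right)\right) = - 348 \left(200 + \left(2 + 5 \cdot 128\right)\right) = - 348 \left(200 + \left(2 + 640\right)\right) = - 348 \left(200 + 642\right) = \left(-348\right) 842 = -293016$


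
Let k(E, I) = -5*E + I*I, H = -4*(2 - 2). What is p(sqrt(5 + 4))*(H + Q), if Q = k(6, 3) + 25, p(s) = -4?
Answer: -16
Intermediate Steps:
H = 0 (H = -4*0 = 0)
k(E, I) = I**2 - 5*E (k(E, I) = -5*E + I**2 = I**2 - 5*E)
Q = 4 (Q = (3**2 - 5*6) + 25 = (9 - 30) + 25 = -21 + 25 = 4)
p(sqrt(5 + 4))*(H + Q) = -4*(0 + 4) = -4*4 = -16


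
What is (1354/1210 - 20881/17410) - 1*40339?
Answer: -84978710077/2106610 ≈ -40339.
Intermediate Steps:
(1354/1210 - 20881/17410) - 1*40339 = (1354*(1/1210) - 20881*1/17410) - 40339 = (677/605 - 20881/17410) - 40339 = -169287/2106610 - 40339 = -84978710077/2106610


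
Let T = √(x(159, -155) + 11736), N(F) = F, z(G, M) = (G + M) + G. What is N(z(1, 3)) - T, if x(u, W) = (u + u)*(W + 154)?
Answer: 5 - √11418 ≈ -101.85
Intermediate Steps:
z(G, M) = M + 2*G
x(u, W) = 2*u*(154 + W) (x(u, W) = (2*u)*(154 + W) = 2*u*(154 + W))
T = √11418 (T = √(2*159*(154 - 155) + 11736) = √(2*159*(-1) + 11736) = √(-318 + 11736) = √11418 ≈ 106.85)
N(z(1, 3)) - T = (3 + 2*1) - √11418 = (3 + 2) - √11418 = 5 - √11418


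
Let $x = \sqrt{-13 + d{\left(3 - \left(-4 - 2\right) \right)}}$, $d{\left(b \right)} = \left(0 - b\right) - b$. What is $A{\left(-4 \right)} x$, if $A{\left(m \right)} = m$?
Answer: $- 4 i \sqrt{31} \approx - 22.271 i$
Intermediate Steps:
$d{\left(b \right)} = - 2 b$ ($d{\left(b \right)} = - b - b = - 2 b$)
$x = i \sqrt{31}$ ($x = \sqrt{-13 - 2 \left(3 - \left(-4 - 2\right)\right)} = \sqrt{-13 - 2 \left(3 - -6\right)} = \sqrt{-13 - 2 \left(3 + 6\right)} = \sqrt{-13 - 18} = \sqrt{-31} = i \sqrt{31} \approx 5.5678 i$)
$A{\left(-4 \right)} x = - 4 i \sqrt{31}$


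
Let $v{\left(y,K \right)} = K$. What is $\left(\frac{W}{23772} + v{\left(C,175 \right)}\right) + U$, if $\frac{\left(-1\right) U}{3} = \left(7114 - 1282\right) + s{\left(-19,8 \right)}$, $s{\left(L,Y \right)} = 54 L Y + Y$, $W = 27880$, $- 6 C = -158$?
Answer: $\frac{43266067}{5943} \approx 7280.2$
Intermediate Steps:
$C = \frac{79}{3}$ ($C = \left(- \frac{1}{6}\right) \left(-158\right) = \frac{79}{3} \approx 26.333$)
$s{\left(L,Y \right)} = Y + 54 L Y$ ($s{\left(L,Y \right)} = 54 L Y + Y = Y + 54 L Y$)
$U = 7104$ ($U = - 3 \left(\left(7114 - 1282\right) + 8 \left(1 + 54 \left(-19\right)\right)\right) = - 3 \left(5832 + 8 \left(1 - 1026\right)\right) = - 3 \left(5832 + 8 \left(-1025\right)\right) = - 3 \left(5832 - 8200\right) = \left(-3\right) \left(-2368\right) = 7104$)
$\left(\frac{W}{23772} + v{\left(C,175 \right)}\right) + U = \left(\frac{27880}{23772} + 175\right) + 7104 = \left(27880 \cdot \frac{1}{23772} + 175\right) + 7104 = \left(\frac{6970}{5943} + 175\right) + 7104 = \frac{1046995}{5943} + 7104 = \frac{43266067}{5943}$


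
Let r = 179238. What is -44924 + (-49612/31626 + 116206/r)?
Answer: -21221712460801/472381749 ≈ -44925.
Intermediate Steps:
-44924 + (-49612/31626 + 116206/r) = -44924 + (-49612/31626 + 116206/179238) = -44924 + (-49612*1/31626 + 116206*(1/179238)) = -44924 + (-24806/15813 + 58103/89619) = -44924 - 434768725/472381749 = -21221712460801/472381749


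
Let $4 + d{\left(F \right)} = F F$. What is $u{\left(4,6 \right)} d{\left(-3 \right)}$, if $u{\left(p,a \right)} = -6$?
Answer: $-30$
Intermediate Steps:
$d{\left(F \right)} = -4 + F^{2}$ ($d{\left(F \right)} = -4 + F F = -4 + F^{2}$)
$u{\left(4,6 \right)} d{\left(-3 \right)} = - 6 \left(-4 + \left(-3\right)^{2}\right) = - 6 \left(-4 + 9\right) = \left(-6\right) 5 = -30$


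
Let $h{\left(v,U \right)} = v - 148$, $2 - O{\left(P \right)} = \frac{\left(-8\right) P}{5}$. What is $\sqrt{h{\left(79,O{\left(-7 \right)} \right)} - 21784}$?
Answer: $41 i \sqrt{13} \approx 147.83 i$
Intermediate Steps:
$O{\left(P \right)} = 2 + \frac{8 P}{5}$ ($O{\left(P \right)} = 2 - \frac{\left(-8\right) P}{5} = 2 - - 8 P \frac{1}{5} = 2 - - \frac{8 P}{5} = 2 + \frac{8 P}{5}$)
$h{\left(v,U \right)} = -148 + v$
$\sqrt{h{\left(79,O{\left(-7 \right)} \right)} - 21784} = \sqrt{\left(-148 + 79\right) - 21784} = \sqrt{-69 - 21784} = \sqrt{-21853} = 41 i \sqrt{13}$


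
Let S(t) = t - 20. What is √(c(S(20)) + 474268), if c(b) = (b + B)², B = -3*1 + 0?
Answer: √474277 ≈ 688.68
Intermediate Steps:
S(t) = -20 + t
B = -3 (B = -3 + 0 = -3)
c(b) = (-3 + b)² (c(b) = (b - 3)² = (-3 + b)²)
√(c(S(20)) + 474268) = √((-3 + (-20 + 20))² + 474268) = √((-3 + 0)² + 474268) = √((-3)² + 474268) = √(9 + 474268) = √474277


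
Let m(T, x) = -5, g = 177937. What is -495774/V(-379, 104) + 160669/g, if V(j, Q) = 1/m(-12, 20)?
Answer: 441082851859/177937 ≈ 2.4789e+6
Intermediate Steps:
V(j, Q) = -1/5 (V(j, Q) = 1/(-5) = -1/5)
-495774/V(-379, 104) + 160669/g = -495774/(-1/5) + 160669/177937 = -495774*(-5) + 160669*(1/177937) = 2478870 + 160669/177937 = 441082851859/177937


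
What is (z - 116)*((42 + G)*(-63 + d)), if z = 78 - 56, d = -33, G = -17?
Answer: 225600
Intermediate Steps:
z = 22
(z - 116)*((42 + G)*(-63 + d)) = (22 - 116)*((42 - 17)*(-63 - 33)) = -2350*(-96) = -94*(-2400) = 225600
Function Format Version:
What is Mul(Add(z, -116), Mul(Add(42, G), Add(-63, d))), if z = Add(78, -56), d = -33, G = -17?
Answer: 225600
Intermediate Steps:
z = 22
Mul(Add(z, -116), Mul(Add(42, G), Add(-63, d))) = Mul(Add(22, -116), Mul(Add(42, -17), Add(-63, -33))) = Mul(-94, Mul(25, -96)) = Mul(-94, -2400) = 225600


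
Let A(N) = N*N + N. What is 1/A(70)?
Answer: 1/4970 ≈ 0.00020121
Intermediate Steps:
A(N) = N + N² (A(N) = N² + N = N + N²)
1/A(70) = 1/(70*(1 + 70)) = 1/(70*71) = 1/4970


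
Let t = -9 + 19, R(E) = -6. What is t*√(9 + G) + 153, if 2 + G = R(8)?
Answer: 163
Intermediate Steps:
G = -8 (G = -2 - 6 = -8)
t = 10
t*√(9 + G) + 153 = 10*√(9 - 8) + 153 = 10*√1 + 153 = 10*1 + 153 = 10 + 153 = 163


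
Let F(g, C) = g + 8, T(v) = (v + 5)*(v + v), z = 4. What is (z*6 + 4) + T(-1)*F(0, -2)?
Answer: -36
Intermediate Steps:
T(v) = 2*v*(5 + v) (T(v) = (5 + v)*(2*v) = 2*v*(5 + v))
F(g, C) = 8 + g
(z*6 + 4) + T(-1)*F(0, -2) = (4*6 + 4) + (2*(-1)*(5 - 1))*(8 + 0) = (24 + 4) + (2*(-1)*4)*8 = 28 - 8*8 = 28 - 64 = -36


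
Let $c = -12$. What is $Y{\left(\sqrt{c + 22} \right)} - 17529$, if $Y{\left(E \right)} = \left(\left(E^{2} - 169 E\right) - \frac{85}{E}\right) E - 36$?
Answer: $-19340 + 10 \sqrt{10} \approx -19308.0$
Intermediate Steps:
$Y{\left(E \right)} = -36 + E \left(E^{2} - 169 E - \frac{85}{E}\right)$ ($Y{\left(E \right)} = \left(E^{2} - 169 E - \frac{85}{E}\right) E - 36 = E \left(E^{2} - 169 E - \frac{85}{E}\right) - 36 = -36 + E \left(E^{2} - 169 E - \frac{85}{E}\right)$)
$Y{\left(\sqrt{c + 22} \right)} - 17529 = \left(-121 + \left(\sqrt{-12 + 22}\right)^{3} - 169 \left(\sqrt{-12 + 22}\right)^{2}\right) - 17529 = \left(-121 + \left(\sqrt{10}\right)^{3} - 169 \left(\sqrt{10}\right)^{2}\right) - 17529 = \left(-121 + 10 \sqrt{10} - 1690\right) - 17529 = \left(-1811 + 10 \sqrt{10}\right) - 17529 = -19340 + 10 \sqrt{10}$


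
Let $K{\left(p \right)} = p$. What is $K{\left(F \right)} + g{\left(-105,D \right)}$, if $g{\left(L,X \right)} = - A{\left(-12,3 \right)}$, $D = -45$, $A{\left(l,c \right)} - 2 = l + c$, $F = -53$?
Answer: $-46$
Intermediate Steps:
$A{\left(l,c \right)} = 2 + c + l$ ($A{\left(l,c \right)} = 2 + \left(l + c\right) = 2 + \left(c + l\right) = 2 + c + l$)
$g{\left(L,X \right)} = 7$ ($g{\left(L,X \right)} = - (2 + 3 - 12) = \left(-1\right) \left(-7\right) = 7$)
$K{\left(F \right)} + g{\left(-105,D \right)} = -53 + 7 = -46$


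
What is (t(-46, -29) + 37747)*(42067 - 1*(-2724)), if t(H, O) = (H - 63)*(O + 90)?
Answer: 1392910518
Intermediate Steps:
t(H, O) = (-63 + H)*(90 + O)
(t(-46, -29) + 37747)*(42067 - 1*(-2724)) = ((-5670 - 63*(-29) + 90*(-46) - 46*(-29)) + 37747)*(42067 - 1*(-2724)) = ((-5670 + 1827 - 4140 + 1334) + 37747)*(42067 + 2724) = (-6649 + 37747)*44791 = 31098*44791 = 1392910518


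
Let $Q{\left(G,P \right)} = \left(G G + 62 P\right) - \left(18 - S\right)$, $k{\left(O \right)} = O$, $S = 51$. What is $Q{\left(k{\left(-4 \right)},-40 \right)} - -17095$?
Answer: $14664$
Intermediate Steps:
$Q{\left(G,P \right)} = 33 + G^{2} + 62 P$ ($Q{\left(G,P \right)} = \left(G G + 62 P\right) - \left(18 - 51\right) = \left(G^{2} + 62 P\right) - \left(18 - 51\right) = \left(G^{2} + 62 P\right) - -33 = \left(G^{2} + 62 P\right) + 33 = 33 + G^{2} + 62 P$)
$Q{\left(k{\left(-4 \right)},-40 \right)} - -17095 = \left(33 + \left(-4\right)^{2} + 62 \left(-40\right)\right) - -17095 = \left(33 + 16 - 2480\right) + 17095 = -2431 + 17095 = 14664$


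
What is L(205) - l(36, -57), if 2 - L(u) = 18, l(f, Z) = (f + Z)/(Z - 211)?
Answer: -4309/268 ≈ -16.078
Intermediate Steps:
l(f, Z) = (Z + f)/(-211 + Z)
L(u) = -16 (L(u) = 2 - 1*18 = 2 - 18 = -16)
L(205) - l(36, -57) = -16 - (-57 + 36)/(-211 - 57) = -16 - (-21)/(-268) = -16 - (-1)*(-21)/268 = -16 - 1*21/268 = -16 - 21/268 = -4309/268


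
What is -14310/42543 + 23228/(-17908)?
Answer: -34568119/21162779 ≈ -1.6334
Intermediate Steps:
-14310/42543 + 23228/(-17908) = -14310*1/42543 + 23228*(-1/17908) = -1590/4727 - 5807/4477 = -34568119/21162779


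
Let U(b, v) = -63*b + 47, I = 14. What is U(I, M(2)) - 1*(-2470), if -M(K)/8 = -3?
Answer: 1635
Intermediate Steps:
M(K) = 24 (M(K) = -8*(-3) = 24)
U(b, v) = 47 - 63*b
U(I, M(2)) - 1*(-2470) = (47 - 63*14) - 1*(-2470) = (47 - 882) + 2470 = -835 + 2470 = 1635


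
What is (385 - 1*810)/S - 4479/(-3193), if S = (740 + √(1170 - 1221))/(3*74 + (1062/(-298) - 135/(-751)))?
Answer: -235836303427143/1899729576719 + 100939200*I*√51/594966983 ≈ -124.14 + 1.2116*I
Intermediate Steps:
S = 20701315/6115728 + 111899*I*√51/24462912 (S = (740 + √(-51))/(222 + (1062*(-1/298) - 135*(-1/751))) = (740 + I*√51)/(222 + (-531/149 + 135/751)) = (740 + I*√51)/(222 - 378666/111899) = (740 + I*√51)/(24462912/111899) = (740 + I*√51)*(111899/24462912) = 20701315/6115728 + 111899*I*√51/24462912 ≈ 3.3849 + 0.032667*I)
(385 - 1*810)/S - 4479/(-3193) = (385 - 1*810)/(20701315/6115728 + 111899*I*√51/24462912) - 4479/(-3193) = (385 - 810)/(20701315/6115728 + 111899*I*√51/24462912) - 4479*(-1/3193) = -425/(20701315/6115728 + 111899*I*√51/24462912) + 4479/3193 = 4479/3193 - 425/(20701315/6115728 + 111899*I*√51/24462912)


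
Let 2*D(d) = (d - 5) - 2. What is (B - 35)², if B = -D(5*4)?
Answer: 6889/4 ≈ 1722.3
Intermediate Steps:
D(d) = -7/2 + d/2 (D(d) = ((d - 5) - 2)/2 = ((-5 + d) - 2)/2 = (-7 + d)/2 = -7/2 + d/2)
B = -13/2 (B = -(-7/2 + (5*4)/2) = -(-7/2 + (½)*20) = -(-7/2 + 10) = -1*13/2 = -13/2 ≈ -6.5000)
(B - 35)² = (-13/2 - 35)² = (-83/2)² = 6889/4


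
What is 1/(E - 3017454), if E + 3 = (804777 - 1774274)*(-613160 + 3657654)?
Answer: -1/2951630816975 ≈ -3.3880e-13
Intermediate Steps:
E = -2951627799521 (E = -3 + (804777 - 1774274)*(-613160 + 3657654) = -3 - 969497*3044494 = -3 - 2951627799518 = -2951627799521)
1/(E - 3017454) = 1/(-2951627799521 - 3017454) = 1/(-2951630816975) = -1/2951630816975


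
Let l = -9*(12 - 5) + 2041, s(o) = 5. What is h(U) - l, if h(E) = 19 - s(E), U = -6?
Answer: -1964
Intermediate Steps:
h(E) = 14 (h(E) = 19 - 1*5 = 19 - 5 = 14)
l = 1978 (l = -9*7 + 2041 = -63 + 2041 = 1978)
h(U) - l = 14 - 1*1978 = 14 - 1978 = -1964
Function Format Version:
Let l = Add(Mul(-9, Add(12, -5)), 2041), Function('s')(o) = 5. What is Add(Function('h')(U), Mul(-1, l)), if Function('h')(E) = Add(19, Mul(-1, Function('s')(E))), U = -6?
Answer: -1964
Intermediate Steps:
Function('h')(E) = 14 (Function('h')(E) = Add(19, Mul(-1, 5)) = Add(19, -5) = 14)
l = 1978 (l = Add(Mul(-9, 7), 2041) = Add(-63, 2041) = 1978)
Add(Function('h')(U), Mul(-1, l)) = Add(14, Mul(-1, 1978)) = Add(14, -1978) = -1964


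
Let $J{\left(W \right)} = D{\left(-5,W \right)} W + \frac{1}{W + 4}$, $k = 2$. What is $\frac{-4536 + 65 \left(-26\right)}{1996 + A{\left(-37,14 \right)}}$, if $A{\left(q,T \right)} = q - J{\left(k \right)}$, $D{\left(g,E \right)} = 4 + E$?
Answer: $- \frac{37356}{11681} \approx -3.198$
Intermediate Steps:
$J{\left(W \right)} = \frac{1}{4 + W} + W \left(4 + W\right)$ ($J{\left(W \right)} = \left(4 + W\right) W + \frac{1}{W + 4} = W \left(4 + W\right) + \frac{1}{4 + W} = \frac{1}{4 + W} + W \left(4 + W\right)$)
$A{\left(q,T \right)} = - \frac{73}{6} + q$ ($A{\left(q,T \right)} = q - \frac{1 + 2^{3} + 8 \cdot 2^{2} + 16 \cdot 2}{4 + 2} = q - \frac{1 + 8 + 8 \cdot 4 + 32}{6} = q - \frac{1 + 8 + 32 + 32}{6} = q - \frac{1}{6} \cdot 73 = q - \frac{73}{6} = - \frac{73}{6} + q$)
$\frac{-4536 + 65 \left(-26\right)}{1996 + A{\left(-37,14 \right)}} = \frac{-4536 + 65 \left(-26\right)}{1996 - \frac{295}{6}} = \frac{-4536 - 1690}{1996 - \frac{295}{6}} = - \frac{6226}{\frac{11681}{6}} = \left(-6226\right) \frac{6}{11681} = - \frac{37356}{11681}$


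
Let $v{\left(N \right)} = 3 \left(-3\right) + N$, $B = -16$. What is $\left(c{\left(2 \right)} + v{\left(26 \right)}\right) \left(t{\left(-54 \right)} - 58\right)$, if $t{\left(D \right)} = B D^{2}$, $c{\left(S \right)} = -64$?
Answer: $2195558$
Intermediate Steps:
$t{\left(D \right)} = - 16 D^{2}$
$v{\left(N \right)} = -9 + N$
$\left(c{\left(2 \right)} + v{\left(26 \right)}\right) \left(t{\left(-54 \right)} - 58\right) = \left(-64 + \left(-9 + 26\right)\right) \left(- 16 \left(-54\right)^{2} - 58\right) = \left(-64 + 17\right) \left(\left(-16\right) 2916 - 58\right) = - 47 \left(-46656 - 58\right) = \left(-47\right) \left(-46714\right) = 2195558$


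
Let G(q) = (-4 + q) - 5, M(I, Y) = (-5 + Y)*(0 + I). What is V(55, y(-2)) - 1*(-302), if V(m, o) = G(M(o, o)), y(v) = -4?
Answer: 329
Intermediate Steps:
M(I, Y) = I*(-5 + Y) (M(I, Y) = (-5 + Y)*I = I*(-5 + Y))
G(q) = -9 + q
V(m, o) = -9 + o*(-5 + o)
V(55, y(-2)) - 1*(-302) = (-9 - 4*(-5 - 4)) - 1*(-302) = (-9 - 4*(-9)) + 302 = (-9 + 36) + 302 = 27 + 302 = 329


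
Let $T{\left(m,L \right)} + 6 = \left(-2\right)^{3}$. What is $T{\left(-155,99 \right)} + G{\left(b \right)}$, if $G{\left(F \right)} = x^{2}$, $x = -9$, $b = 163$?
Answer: $67$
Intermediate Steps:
$T{\left(m,L \right)} = -14$ ($T{\left(m,L \right)} = -6 + \left(-2\right)^{3} = -6 - 8 = -14$)
$G{\left(F \right)} = 81$ ($G{\left(F \right)} = \left(-9\right)^{2} = 81$)
$T{\left(-155,99 \right)} + G{\left(b \right)} = -14 + 81 = 67$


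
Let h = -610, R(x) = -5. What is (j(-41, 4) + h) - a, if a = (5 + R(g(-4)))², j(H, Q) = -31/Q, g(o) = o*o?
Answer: -2471/4 ≈ -617.75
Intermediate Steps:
g(o) = o²
a = 0 (a = (5 - 5)² = 0² = 0)
(j(-41, 4) + h) - a = (-31/4 - 610) - 1*0 = (-31*¼ - 610) + 0 = (-31/4 - 610) + 0 = -2471/4 + 0 = -2471/4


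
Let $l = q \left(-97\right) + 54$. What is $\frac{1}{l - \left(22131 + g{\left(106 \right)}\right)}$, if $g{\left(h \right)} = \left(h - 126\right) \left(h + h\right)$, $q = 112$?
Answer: $- \frac{1}{28701} \approx -3.4842 \cdot 10^{-5}$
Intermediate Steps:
$g{\left(h \right)} = 2 h \left(-126 + h\right)$ ($g{\left(h \right)} = \left(-126 + h\right) 2 h = 2 h \left(-126 + h\right)$)
$l = -10810$ ($l = 112 \left(-97\right) + 54 = -10864 + 54 = -10810$)
$\frac{1}{l - \left(22131 + g{\left(106 \right)}\right)} = \frac{1}{-10810 - \left(22131 + 2 \cdot 106 \left(-126 + 106\right)\right)} = \frac{1}{-10810 - \left(22131 + 2 \cdot 106 \left(-20\right)\right)} = \frac{1}{-10810 - 17891} = \frac{1}{-28701} = - \frac{1}{28701}$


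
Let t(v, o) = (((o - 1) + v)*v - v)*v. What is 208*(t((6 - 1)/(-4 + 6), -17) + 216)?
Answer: 23478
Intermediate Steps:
t(v, o) = v*(-v + v*(-1 + o + v)) (t(v, o) = (((-1 + o) + v)*v - v)*v = ((-1 + o + v)*v - v)*v = (v*(-1 + o + v) - v)*v = (-v + v*(-1 + o + v))*v = v*(-v + v*(-1 + o + v)))
208*(t((6 - 1)/(-4 + 6), -17) + 216) = 208*(((6 - 1)/(-4 + 6))**2*(-2 - 17 + (6 - 1)/(-4 + 6)) + 216) = 208*((5/2)**2*(-2 - 17 + 5/2) + 216) = 208*((25/4)*(-33/2) + 216) = 208*(-825/8 + 216) = 208*(903/8) = 23478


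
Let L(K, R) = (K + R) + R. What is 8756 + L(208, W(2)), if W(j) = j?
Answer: 8968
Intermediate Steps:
L(K, R) = K + 2*R
8756 + L(208, W(2)) = 8756 + (208 + 2*2) = 8756 + (208 + 4) = 8756 + 212 = 8968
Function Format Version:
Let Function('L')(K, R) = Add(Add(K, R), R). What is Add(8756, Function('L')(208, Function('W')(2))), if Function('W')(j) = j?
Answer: 8968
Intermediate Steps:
Function('L')(K, R) = Add(K, Mul(2, R))
Add(8756, Function('L')(208, Function('W')(2))) = Add(8756, Add(208, Mul(2, 2))) = Add(8756, Add(208, 4)) = Add(8756, 212) = 8968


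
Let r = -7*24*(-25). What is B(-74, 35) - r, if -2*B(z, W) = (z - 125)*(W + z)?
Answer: -16161/2 ≈ -8080.5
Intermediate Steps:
r = 4200 (r = -168*(-25) = 4200)
B(z, W) = -(-125 + z)*(W + z)/2 (B(z, W) = -(z - 125)*(W + z)/2 = -(-125 + z)*(W + z)/2)
B(-74, 35) - r = (-1/2*(-74)**2 + (125/2)*35 + (125/2)*(-74) - 1/2*35*(-74)) - 1*4200 = (-1/2*5476 + 4375/2 - 4625 + 1295) - 4200 = (-2738 + 4375/2 - 4625 + 1295) - 4200 = -7761/2 - 4200 = -16161/2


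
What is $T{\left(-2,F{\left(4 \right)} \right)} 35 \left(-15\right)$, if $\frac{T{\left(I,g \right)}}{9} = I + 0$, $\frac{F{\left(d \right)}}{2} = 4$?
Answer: $9450$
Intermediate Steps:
$F{\left(d \right)} = 8$ ($F{\left(d \right)} = 2 \cdot 4 = 8$)
$T{\left(I,g \right)} = 9 I$ ($T{\left(I,g \right)} = 9 \left(I + 0\right) = 9 I$)
$T{\left(-2,F{\left(4 \right)} \right)} 35 \left(-15\right) = 9 \left(-2\right) 35 \left(-15\right) = \left(-18\right) 35 \left(-15\right) = \left(-630\right) \left(-15\right) = 9450$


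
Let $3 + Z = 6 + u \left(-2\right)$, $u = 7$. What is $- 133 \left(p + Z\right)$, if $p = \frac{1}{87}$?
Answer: $\frac{127148}{87} \approx 1461.5$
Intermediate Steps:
$p = \frac{1}{87} \approx 0.011494$
$Z = -11$ ($Z = -3 + \left(6 + 7 \left(-2\right)\right) = -3 + \left(6 - 14\right) = -3 - 8 = -11$)
$- 133 \left(p + Z\right) = - 133 \left(\frac{1}{87} - 11\right) = \left(-133\right) \left(- \frac{956}{87}\right) = \frac{127148}{87}$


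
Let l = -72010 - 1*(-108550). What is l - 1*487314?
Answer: -450774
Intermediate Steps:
l = 36540 (l = -72010 + 108550 = 36540)
l - 1*487314 = 36540 - 1*487314 = 36540 - 487314 = -450774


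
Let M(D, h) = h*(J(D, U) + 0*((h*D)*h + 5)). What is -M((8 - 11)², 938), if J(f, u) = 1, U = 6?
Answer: -938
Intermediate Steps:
M(D, h) = h (M(D, h) = h*(1 + 0*((h*D)*h + 5)) = h*(1 + 0*((D*h)*h + 5)) = h*(1 + 0*(D*h² + 5)) = h*(1 + 0*(5 + D*h²)) = h*(1 + 0) = h*1 = h)
-M((8 - 11)², 938) = -1*938 = -938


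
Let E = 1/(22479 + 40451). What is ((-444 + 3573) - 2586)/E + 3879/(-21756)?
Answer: 247808018187/7252 ≈ 3.4171e+7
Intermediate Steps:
E = 1/62930 ≈ 1.5891e-5
((-444 + 3573) - 2586)/E + 3879/(-21756) = ((-444 + 3573) - 2586)/(1/62930) + 3879/(-21756) = (3129 - 2586)*62930 + 3879*(-1/21756) = 543*62930 - 1293/7252 = 34170990 - 1293/7252 = 247808018187/7252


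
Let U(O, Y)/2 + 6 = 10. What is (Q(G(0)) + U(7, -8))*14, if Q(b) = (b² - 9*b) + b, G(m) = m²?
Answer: 112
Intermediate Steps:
U(O, Y) = 8 (U(O, Y) = -12 + 2*10 = -12 + 20 = 8)
Q(b) = b² - 8*b
(Q(G(0)) + U(7, -8))*14 = (0²*(-8 + 0²) + 8)*14 = (0*(-8 + 0) + 8)*14 = (0*(-8) + 8)*14 = (0 + 8)*14 = 8*14 = 112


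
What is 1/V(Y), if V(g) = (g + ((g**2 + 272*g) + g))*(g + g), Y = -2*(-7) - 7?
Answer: 1/27538 ≈ 3.6313e-5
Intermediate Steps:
Y = 7 (Y = 14 - 7 = 7)
V(g) = 2*g*(g**2 + 274*g) (V(g) = (g + (g**2 + 273*g))*(2*g) = (g**2 + 274*g)*(2*g) = 2*g*(g**2 + 274*g))
1/V(Y) = 1/(2*7**2*(274 + 7)) = 1/(2*49*281) = 1/27538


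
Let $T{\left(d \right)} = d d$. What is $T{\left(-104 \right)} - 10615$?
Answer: $201$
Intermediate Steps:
$T{\left(d \right)} = d^{2}$
$T{\left(-104 \right)} - 10615 = \left(-104\right)^{2} - 10615 = 10816 - 10615 = 201$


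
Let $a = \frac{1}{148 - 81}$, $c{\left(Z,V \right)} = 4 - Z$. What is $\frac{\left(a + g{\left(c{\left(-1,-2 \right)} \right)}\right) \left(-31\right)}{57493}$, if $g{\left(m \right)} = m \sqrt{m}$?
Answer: $- \frac{31}{3852031} - \frac{155 \sqrt{5}}{57493} \approx -0.0060364$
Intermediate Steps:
$g{\left(m \right)} = m^{\frac{3}{2}}$
$a = \frac{1}{67} \approx 0.014925$
$\frac{\left(a + g{\left(c{\left(-1,-2 \right)} \right)}\right) \left(-31\right)}{57493} = \frac{\left(\frac{1}{67} + \left(4 - -1\right)^{\frac{3}{2}}\right) \left(-31\right)}{57493} = \left(\frac{1}{67} + \left(4 + 1\right)^{\frac{3}{2}}\right) \left(-31\right) \frac{1}{57493} = \left(\frac{1}{67} + 5^{\frac{3}{2}}\right) \left(-31\right) \frac{1}{57493} = \left(\frac{1}{67} + 5 \sqrt{5}\right) \left(-31\right) \frac{1}{57493} = \left(- \frac{31}{67} - 155 \sqrt{5}\right) \frac{1}{57493} = - \frac{31}{3852031} - \frac{155 \sqrt{5}}{57493}$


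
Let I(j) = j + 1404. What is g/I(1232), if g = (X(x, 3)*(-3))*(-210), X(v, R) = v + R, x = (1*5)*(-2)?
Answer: -2205/1318 ≈ -1.6730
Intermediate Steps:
x = -10 (x = 5*(-2) = -10)
X(v, R) = R + v
I(j) = 1404 + j
g = -4410 (g = ((3 - 10)*(-3))*(-210) = -7*(-3)*(-210) = 21*(-210) = -4410)
g/I(1232) = -4410/(1404 + 1232) = -4410/2636 = -4410*1/2636 = -2205/1318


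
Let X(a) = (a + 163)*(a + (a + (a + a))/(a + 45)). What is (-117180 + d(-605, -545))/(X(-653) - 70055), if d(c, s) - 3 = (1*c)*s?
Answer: 64614592/75494205 ≈ 0.85589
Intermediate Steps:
d(c, s) = 3 + c*s (d(c, s) = 3 + (1*c)*s = 3 + c*s)
X(a) = (163 + a)*(a + 3*a/(45 + a)) (X(a) = (163 + a)*(a + (a + 2*a)/(45 + a)) = (163 + a)*(a + (3*a)/(45 + a)) = (163 + a)*(a + 3*a/(45 + a)))
(-117180 + d(-605, -545))/(X(-653) - 70055) = (-117180 + (3 - 605*(-545)))/(-653*(7824 + (-653)² + 211*(-653))/(45 - 653) - 70055) = (-117180 + (3 + 329725))/(-653*(7824 + 426409 - 137783)/(-608) - 70055) = (-117180 + 329728)/(-653*(-1/608)*296450 - 70055) = 212548/(96790925/304 - 70055) = 212548/(75494205/304) = 212548*(304/75494205) = 64614592/75494205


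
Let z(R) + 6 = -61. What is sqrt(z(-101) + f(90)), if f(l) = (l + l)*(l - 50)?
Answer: sqrt(7133) ≈ 84.457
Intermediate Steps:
z(R) = -67 (z(R) = -6 - 61 = -67)
f(l) = 2*l*(-50 + l) (f(l) = (2*l)*(-50 + l) = 2*l*(-50 + l))
sqrt(z(-101) + f(90)) = sqrt(-67 + 2*90*(-50 + 90)) = sqrt(-67 + 2*90*40) = sqrt(-67 + 7200) = sqrt(7133)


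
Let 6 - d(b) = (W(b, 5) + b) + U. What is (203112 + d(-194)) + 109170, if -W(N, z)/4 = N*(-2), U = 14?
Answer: 314020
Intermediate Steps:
W(N, z) = 8*N (W(N, z) = -4*N*(-2) = -(-8)*N = 8*N)
d(b) = -8 - 9*b (d(b) = 6 - ((8*b + b) + 14) = 6 - (9*b + 14) = 6 - (14 + 9*b) = 6 + (-14 - 9*b) = -8 - 9*b)
(203112 + d(-194)) + 109170 = (203112 + (-8 - 9*(-194))) + 109170 = (203112 + (-8 + 1746)) + 109170 = (203112 + 1738) + 109170 = 204850 + 109170 = 314020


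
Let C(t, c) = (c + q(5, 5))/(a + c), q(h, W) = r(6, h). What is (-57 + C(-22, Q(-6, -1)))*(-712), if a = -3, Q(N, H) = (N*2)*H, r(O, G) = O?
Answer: 39160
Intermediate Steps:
q(h, W) = 6
Q(N, H) = 2*H*N (Q(N, H) = (2*N)*H = 2*H*N)
C(t, c) = (6 + c)/(-3 + c) (C(t, c) = (c + 6)/(-3 + c) = (6 + c)/(-3 + c))
(-57 + C(-22, Q(-6, -1)))*(-712) = (-57 + (6 + 2*(-1)*(-6))/(-3 + 2*(-1)*(-6)))*(-712) = (-57 + (6 + 12)/(-3 + 12))*(-712) = (-57 + 18/9)*(-712) = (-57 + (⅑)*18)*(-712) = (-57 + 2)*(-712) = -55*(-712) = 39160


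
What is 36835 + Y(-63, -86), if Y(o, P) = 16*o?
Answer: 35827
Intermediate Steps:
36835 + Y(-63, -86) = 36835 + 16*(-63) = 36835 - 1008 = 35827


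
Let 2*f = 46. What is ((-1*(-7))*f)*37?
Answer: 5957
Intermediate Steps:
f = 23 (f = (½)*46 = 23)
((-1*(-7))*f)*37 = (-1*(-7)*23)*37 = (7*23)*37 = 161*37 = 5957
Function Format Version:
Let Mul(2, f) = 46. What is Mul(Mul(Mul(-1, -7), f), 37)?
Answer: 5957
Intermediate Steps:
f = 23 (f = Mul(Rational(1, 2), 46) = 23)
Mul(Mul(Mul(-1, -7), f), 37) = Mul(Mul(Mul(-1, -7), 23), 37) = Mul(Mul(7, 23), 37) = Mul(161, 37) = 5957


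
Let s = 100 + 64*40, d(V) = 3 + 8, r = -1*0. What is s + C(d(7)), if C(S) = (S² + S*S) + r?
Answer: 2902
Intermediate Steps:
r = 0
d(V) = 11
s = 2660 (s = 100 + 2560 = 2660)
C(S) = 2*S² (C(S) = (S² + S*S) + 0 = (S² + S²) + 0 = 2*S² + 0 = 2*S²)
s + C(d(7)) = 2660 + 2*11² = 2660 + 2*121 = 2660 + 242 = 2902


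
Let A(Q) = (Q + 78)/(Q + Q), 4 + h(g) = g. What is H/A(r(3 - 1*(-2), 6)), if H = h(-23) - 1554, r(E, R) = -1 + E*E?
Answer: -744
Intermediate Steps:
h(g) = -4 + g
r(E, R) = -1 + E**2
H = -1581 (H = (-4 - 23) - 1554 = -27 - 1554 = -1581)
A(Q) = (78 + Q)/(2*Q) (A(Q) = (78 + Q)/((2*Q)) = (78 + Q)*(1/(2*Q)) = (78 + Q)/(2*Q))
H/A(r(3 - 1*(-2), 6)) = -1581*2*(-1 + (3 - 1*(-2))**2)/(78 + (-1 + (3 - 1*(-2))**2)) = -1581*2*(-1 + (3 + 2)**2)/(78 + (-1 + (3 + 2)**2)) = -1581*2*(-1 + 5**2)/(78 + (-1 + 5**2)) = -1581*2*(-1 + 25)/(78 + (-1 + 25)) = -1581*48/(78 + 24) = -1581/((1/2)*(1/24)*102) = -1581/17/8 = -1581*8/17 = -744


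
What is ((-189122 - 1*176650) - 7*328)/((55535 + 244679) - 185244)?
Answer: -184034/57485 ≈ -3.2014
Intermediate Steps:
((-189122 - 1*176650) - 7*328)/((55535 + 244679) - 185244) = ((-189122 - 176650) - 2296)/(300214 - 185244) = (-365772 - 2296)/114970 = -368068*1/114970 = -184034/57485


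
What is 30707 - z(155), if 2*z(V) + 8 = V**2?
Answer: 37397/2 ≈ 18699.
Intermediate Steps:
z(V) = -4 + V**2/2
30707 - z(155) = 30707 - (-4 + (1/2)*155**2) = 30707 - (-4 + (1/2)*24025) = 30707 - (-4 + 24025/2) = 30707 - 1*24017/2 = 30707 - 24017/2 = 37397/2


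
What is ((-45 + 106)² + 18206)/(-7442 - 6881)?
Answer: -21927/14323 ≈ -1.5309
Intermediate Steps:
((-45 + 106)² + 18206)/(-7442 - 6881) = (61² + 18206)/(-14323) = (3721 + 18206)*(-1/14323) = 21927*(-1/14323) = -21927/14323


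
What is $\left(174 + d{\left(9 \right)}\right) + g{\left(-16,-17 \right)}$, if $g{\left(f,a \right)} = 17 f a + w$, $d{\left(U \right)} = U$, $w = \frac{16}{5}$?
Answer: $\frac{24051}{5} \approx 4810.2$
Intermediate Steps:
$w = \frac{16}{5}$ ($w = 16 \cdot \frac{1}{5} = \frac{16}{5} \approx 3.2$)
$g{\left(f,a \right)} = \frac{16}{5} + 17 a f$ ($g{\left(f,a \right)} = 17 f a + \frac{16}{5} = 17 a f + \frac{16}{5} = \frac{16}{5} + 17 a f$)
$\left(174 + d{\left(9 \right)}\right) + g{\left(-16,-17 \right)} = \left(174 + 9\right) + \left(\frac{16}{5} + 17 \left(-17\right) \left(-16\right)\right) = 183 + \left(\frac{16}{5} + 4624\right) = 183 + \frac{23136}{5} = \frac{24051}{5}$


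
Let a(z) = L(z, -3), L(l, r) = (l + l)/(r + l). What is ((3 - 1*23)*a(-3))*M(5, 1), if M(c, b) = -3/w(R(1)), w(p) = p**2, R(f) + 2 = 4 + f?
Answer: 20/3 ≈ 6.6667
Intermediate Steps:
L(l, r) = 2*l/(l + r) (L(l, r) = (2*l)/(l + r) = 2*l/(l + r))
R(f) = 2 + f (R(f) = -2 + (4 + f) = 2 + f)
a(z) = 2*z/(-3 + z) (a(z) = 2*z/(z - 3) = 2*z/(-3 + z))
M(c, b) = -1/3 (M(c, b) = -3/(2 + 1)**2 = -3/(3**2) = -3/9 = -3*1/9 = -1/3)
((3 - 1*23)*a(-3))*M(5, 1) = ((3 - 1*23)*(2*(-3)/(-3 - 3)))*(-1/3) = ((3 - 23)*(2*(-3)/(-6)))*(-1/3) = -40*(-3)*(-1)/6*(-1/3) = -20*1*(-1/3) = -20*(-1/3) = 20/3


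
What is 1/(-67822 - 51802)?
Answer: -1/119624 ≈ -8.3595e-6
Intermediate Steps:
1/(-67822 - 51802) = 1/(-119624) = -1/119624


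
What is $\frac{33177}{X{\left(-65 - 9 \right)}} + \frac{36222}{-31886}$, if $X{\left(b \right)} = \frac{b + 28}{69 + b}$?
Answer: $\frac{2643871449}{733378} \approx 3605.1$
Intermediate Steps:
$X{\left(b \right)} = \frac{28 + b}{69 + b}$
$\frac{33177}{X{\left(-65 - 9 \right)}} + \frac{36222}{-31886} = \frac{33177}{\frac{1}{69 - 74} \left(28 - 74\right)} + \frac{36222}{-31886} = \frac{33177}{\frac{1}{69 - 74} \left(28 - 74\right)} + 36222 \left(- \frac{1}{31886}\right) = \frac{33177}{\frac{1}{69 - 74} \left(28 - 74\right)} - \frac{18111}{15943} = \frac{33177}{\frac{1}{-5} \left(-46\right)} - \frac{18111}{15943} = \frac{33177}{\left(- \frac{1}{5}\right) \left(-46\right)} - \frac{18111}{15943} = \frac{33177}{\frac{46}{5}} - \frac{18111}{15943} = 33177 \cdot \frac{5}{46} - \frac{18111}{15943} = \frac{165885}{46} - \frac{18111}{15943} = \frac{2643871449}{733378}$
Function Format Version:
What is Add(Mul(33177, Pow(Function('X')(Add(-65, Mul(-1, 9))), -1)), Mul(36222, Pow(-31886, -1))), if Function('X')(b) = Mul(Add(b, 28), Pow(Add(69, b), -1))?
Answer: Rational(2643871449, 733378) ≈ 3605.1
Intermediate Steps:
Function('X')(b) = Mul(Pow(Add(69, b), -1), Add(28, b)) (Function('X')(b) = Mul(Add(28, b), Pow(Add(69, b), -1)) = Mul(Pow(Add(69, b), -1), Add(28, b)))
Add(Mul(33177, Pow(Function('X')(Add(-65, Mul(-1, 9))), -1)), Mul(36222, Pow(-31886, -1))) = Add(Mul(33177, Pow(Mul(Pow(Add(69, Add(-65, Mul(-1, 9))), -1), Add(28, Add(-65, Mul(-1, 9)))), -1)), Mul(36222, Pow(-31886, -1))) = Add(Mul(33177, Pow(Mul(Pow(Add(69, Add(-65, -9)), -1), Add(28, Add(-65, -9))), -1)), Mul(36222, Rational(-1, 31886))) = Add(Mul(33177, Pow(Mul(Pow(Add(69, -74), -1), Add(28, -74)), -1)), Rational(-18111, 15943)) = Add(Mul(33177, Pow(Mul(Pow(-5, -1), -46), -1)), Rational(-18111, 15943)) = Add(Mul(33177, Pow(Mul(Rational(-1, 5), -46), -1)), Rational(-18111, 15943)) = Add(Mul(33177, Pow(Rational(46, 5), -1)), Rational(-18111, 15943)) = Add(Mul(33177, Rational(5, 46)), Rational(-18111, 15943)) = Add(Rational(165885, 46), Rational(-18111, 15943)) = Rational(2643871449, 733378)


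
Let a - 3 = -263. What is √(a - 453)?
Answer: I*√713 ≈ 26.702*I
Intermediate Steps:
a = -260 (a = 3 - 263 = -260)
√(a - 453) = √(-260 - 453) = √(-713) = I*√713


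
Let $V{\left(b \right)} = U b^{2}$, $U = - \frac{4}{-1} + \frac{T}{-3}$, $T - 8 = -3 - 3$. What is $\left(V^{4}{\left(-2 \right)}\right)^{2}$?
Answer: $\frac{6553600000000}{6561} \approx 9.9887 \cdot 10^{8}$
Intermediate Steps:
$T = 2$ ($T = 8 - 6 = 2$)
$U = \frac{10}{3}$ ($U = - \frac{4}{-1} + \frac{2}{-3} = \left(-4\right) \left(-1\right) + 2 \left(- \frac{1}{3}\right) = 4 - \frac{2}{3} = \frac{10}{3} \approx 3.3333$)
$V{\left(b \right)} = \frac{10 b^{2}}{3}$
$\left(V^{4}{\left(-2 \right)}\right)^{2} = \left(\left(\frac{10 \left(-2\right)^{2}}{3}\right)^{4}\right)^{2} = \left(\left(\frac{10}{3} \cdot 4\right)^{4}\right)^{2} = \left(\left(\frac{40}{3}\right)^{4}\right)^{2} = \left(\frac{2560000}{81}\right)^{2} = \frac{6553600000000}{6561}$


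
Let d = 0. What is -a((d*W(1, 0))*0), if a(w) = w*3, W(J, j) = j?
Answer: 0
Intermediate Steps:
a(w) = 3*w
-a((d*W(1, 0))*0) = -3*(0*0)*0 = -3*0*0 = -3*0 = -1*0 = 0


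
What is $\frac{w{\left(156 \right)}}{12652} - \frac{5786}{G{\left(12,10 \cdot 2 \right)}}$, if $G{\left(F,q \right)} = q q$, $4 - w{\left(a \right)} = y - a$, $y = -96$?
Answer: $- \frac{9137759}{632600} \approx -14.445$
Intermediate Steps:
$w{\left(a \right)} = 100 + a$ ($w{\left(a \right)} = 4 - \left(-96 - a\right) = 4 + \left(96 + a\right) = 100 + a$)
$G{\left(F,q \right)} = q^{2}$
$\frac{w{\left(156 \right)}}{12652} - \frac{5786}{G{\left(12,10 \cdot 2 \right)}} = \frac{100 + 156}{12652} - \frac{5786}{\left(10 \cdot 2\right)^{2}} = 256 \cdot \frac{1}{12652} - \frac{5786}{20^{2}} = \frac{64}{3163} - \frac{5786}{400} = \frac{64}{3163} - \frac{2893}{200} = - \frac{9137759}{632600}$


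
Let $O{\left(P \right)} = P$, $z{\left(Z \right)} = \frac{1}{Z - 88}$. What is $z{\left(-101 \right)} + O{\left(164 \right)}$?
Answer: $\frac{30995}{189} \approx 163.99$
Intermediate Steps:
$z{\left(Z \right)} = \frac{1}{-88 + Z}$
$z{\left(-101 \right)} + O{\left(164 \right)} = \frac{1}{-88 - 101} + 164 = \frac{1}{-189} + 164 = - \frac{1}{189} + 164 = \frac{30995}{189}$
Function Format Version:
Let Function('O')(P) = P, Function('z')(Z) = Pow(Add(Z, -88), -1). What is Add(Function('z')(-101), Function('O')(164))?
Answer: Rational(30995, 189) ≈ 163.99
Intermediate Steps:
Function('z')(Z) = Pow(Add(-88, Z), -1)
Add(Function('z')(-101), Function('O')(164)) = Add(Pow(Add(-88, -101), -1), 164) = Add(Pow(-189, -1), 164) = Add(Rational(-1, 189), 164) = Rational(30995, 189)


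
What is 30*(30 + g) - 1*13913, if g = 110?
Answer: -9713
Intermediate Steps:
30*(30 + g) - 1*13913 = 30*(30 + 110) - 1*13913 = 30*140 - 13913 = 4200 - 13913 = -9713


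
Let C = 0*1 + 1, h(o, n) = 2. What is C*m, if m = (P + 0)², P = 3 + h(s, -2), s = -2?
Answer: 25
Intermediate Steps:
P = 5 (P = 3 + 2 = 5)
m = 25 (m = (5 + 0)² = 5² = 25)
C = 1 (C = 0 + 1 = 1)
C*m = 1*25 = 25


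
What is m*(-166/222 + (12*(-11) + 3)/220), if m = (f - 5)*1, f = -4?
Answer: 97737/8140 ≈ 12.007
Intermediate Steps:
m = -9 (m = (-4 - 5)*1 = -9*1 = -9)
m*(-166/222 + (12*(-11) + 3)/220) = -9*(-166/222 + (12*(-11) + 3)/220) = -9*(-166*1/222 + (-132 + 3)*(1/220)) = -9*(-83/111 - 129*1/220) = -9*(-83/111 - 129/220) = -9*(-32579/24420) = 97737/8140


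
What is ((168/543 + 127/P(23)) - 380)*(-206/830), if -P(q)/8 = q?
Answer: 1304824909/13821160 ≈ 94.408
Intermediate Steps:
P(q) = -8*q
((168/543 + 127/P(23)) - 380)*(-206/830) = ((168/543 + 127/((-8*23))) - 380)*(-206/830) = ((168*(1/543) + 127/(-184)) - 380)*(-206*1/830) = ((56/181 + 127*(-1/184)) - 380)*(-103/415) = ((56/181 - 127/184) - 380)*(-103/415) = (-12683/33304 - 380)*(-103/415) = -12668203/33304*(-103/415) = 1304824909/13821160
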